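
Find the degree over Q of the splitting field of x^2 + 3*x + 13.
[K:Q] = 2

The discriminant of x^2 + (3)*x + (13) is b^2 - 4c = 9 - (52) = -43. Since -43 is not a perfect square in Q, the polynomial is irreducible over Q. Its two roots generate a degree-2 extension, so [K:Q] = 2.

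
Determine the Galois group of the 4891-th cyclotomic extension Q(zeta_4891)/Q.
|Gal(Q(zeta_4891)/Q)| = phi(4891) = 4752; group ≅ (Z/4891Z)^* ≅ Z/66Z × Z/72Z

The n-th cyclotomic polynomial Φ_4891(x) is the minimal polynomial of zeta_4891 over Q and has degree phi(4891) = 4752. So Q(zeta_4891) is a degree-4752 Galois extension with Galois group (Z/4891Z)^*. By CRT, (Z/4891Z)^* ≅ (Z/67Z)^* × (Z/73Z)^*. Each prime-power unit group is (Z/67Z)^* ≅ Z/66Z; (Z/73Z)^* ≅ Z/72Z. Hence Gal(Q(zeta_4891)/Q) ≅ Z/66Z × Z/72Z.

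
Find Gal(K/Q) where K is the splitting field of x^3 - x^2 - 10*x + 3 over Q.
Gal(K/Q) = S_3 (symmetric group of order 6)

Compute the discriminant of x^3 + (-1)*x^2 + (-10)*x + (3): Δ = 4409. Since Δ is not a rational square, the Galois group is not contained in A_3; it must be the full S_3 (irreducibility of the cubic rules out anything smaller).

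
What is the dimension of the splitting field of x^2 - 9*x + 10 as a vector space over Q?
[K:Q] = 2

The discriminant of x^2 + (-9)*x + (10) is b^2 - 4c = 81 - (40) = 41. Since 41 is not a perfect square in Q, the polynomial is irreducible over Q. Its two roots generate a degree-2 extension, so [K:Q] = 2.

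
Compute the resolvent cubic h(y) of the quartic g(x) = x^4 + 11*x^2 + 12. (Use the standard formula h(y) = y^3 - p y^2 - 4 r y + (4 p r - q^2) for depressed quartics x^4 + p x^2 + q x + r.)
h(y) = y^3 - 11*y^2 - 48*y + 528

Identify coefficients: p = 11, q = 0, r = 12.
Plug into h(y) = y^3 - p y^2 - 4 r y + (4 p r - q^2):
  h(y) = y^3 - (11) y^2 - 4*(12) y + (4*(11)*(12) - (0)^2)
       = y^3 + (-11) y^2 + (-48) y + (528).
Simplifying: h(y) = y^3 - 11*y^2 - 48*y + 528.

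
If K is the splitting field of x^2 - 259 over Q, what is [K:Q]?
[K:Q] = 2

The polynomial x^2 - 259 is irreducible over Q since 259 is not a perfect square. Its splitting field is Q(sqrt(259)), which has degree 2 over Q.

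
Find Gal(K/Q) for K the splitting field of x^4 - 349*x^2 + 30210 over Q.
Gal(K/Q) = V_4 (Klein four-group, Z/2Z × Z/2Z)

f factors as (x^2 - 190)(x^2 - 159), so the splitting field is K = Q(sqrt(190), sqrt(159)). The elements 190, 159, 30210 are all non-squares in Q, so sqrt(190) and sqrt(159) generate independent quadratic extensions. Thus [K:Q] = 4 and Gal(K/Q) is generated by the two order-2 automorphisms sqrt(190) ↦ -sqrt(190) and sqrt(159) ↦ -sqrt(159), giving V_4.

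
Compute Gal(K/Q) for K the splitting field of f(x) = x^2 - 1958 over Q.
Gal(K/Q) = Z/2Z (cyclic of order 2)

x^2 - 1958 is irreducible over Q since 1958 is not a rational square. The splitting field Q(sqrt(1958)) has degree 2 over Q, and its unique nontrivial automorphism is sqrt(1958) ↦ -sqrt(1958). Hence Gal(Q(sqrt(1958))/Q) = Z/2Z.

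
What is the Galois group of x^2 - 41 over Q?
Gal(K/Q) = Z/2Z (cyclic of order 2)

x^2 - 41 is irreducible over Q since 41 is not a rational square. The splitting field Q(sqrt(41)) has degree 2 over Q, and its unique nontrivial automorphism is sqrt(41) ↦ -sqrt(41). Hence Gal(Q(sqrt(41))/Q) = Z/2Z.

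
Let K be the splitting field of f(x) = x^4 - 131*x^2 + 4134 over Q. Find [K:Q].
[K:Q] = 4

f factors as (x^2 - 53)(x^2 - 78); the splitting field is K = Q(sqrt(53), sqrt(78)). Since 53, 78, and 4134 are all non-squares in Q, the three subfields Q(sqrt(53)), Q(sqrt(78)), Q(sqrt(4134)) are distinct degree-2 extensions, so [K:Q] = 4 (Klein four Galois group).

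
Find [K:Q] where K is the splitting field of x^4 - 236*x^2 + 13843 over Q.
[K:Q] = 4

f factors as (x^2 - 127)(x^2 - 109); the splitting field is K = Q(sqrt(127), sqrt(109)). Since 127, 109, and 13843 are all non-squares in Q, the three subfields Q(sqrt(127)), Q(sqrt(109)), Q(sqrt(13843)) are distinct degree-2 extensions, so [K:Q] = 4 (Klein four Galois group).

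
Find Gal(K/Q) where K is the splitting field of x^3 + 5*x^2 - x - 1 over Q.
Gal(K/Q) = S_3 (symmetric group of order 6)

Compute the discriminant of x^3 + (5)*x^2 + (-1)*x + (-1): Δ = 592. Since Δ is not a rational square, the Galois group is not contained in A_3; it must be the full S_3 (irreducibility of the cubic rules out anything smaller).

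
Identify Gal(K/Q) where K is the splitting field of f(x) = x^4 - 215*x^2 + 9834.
Gal(K/Q) = V_4 (Klein four-group, Z/2Z × Z/2Z)

f factors as (x^2 - 66)(x^2 - 149), so the splitting field is K = Q(sqrt(66), sqrt(149)). The elements 66, 149, 9834 are all non-squares in Q, so sqrt(66) and sqrt(149) generate independent quadratic extensions. Thus [K:Q] = 4 and Gal(K/Q) is generated by the two order-2 automorphisms sqrt(66) ↦ -sqrt(66) and sqrt(149) ↦ -sqrt(149), giving V_4.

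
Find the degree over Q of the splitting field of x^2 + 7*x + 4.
[K:Q] = 2

The discriminant of x^2 + (7)*x + (4) is b^2 - 4c = 49 - (16) = 33. Since 33 is not a perfect square in Q, the polynomial is irreducible over Q. Its two roots generate a degree-2 extension, so [K:Q] = 2.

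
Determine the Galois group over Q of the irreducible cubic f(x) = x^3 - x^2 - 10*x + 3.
Gal(K/Q) = S_3 (symmetric group of order 6)

Compute the discriminant of x^3 + (-1)*x^2 + (-10)*x + (3): Δ = 4409. Since Δ is not a rational square, the Galois group is not contained in A_3; it must be the full S_3 (irreducibility of the cubic rules out anything smaller).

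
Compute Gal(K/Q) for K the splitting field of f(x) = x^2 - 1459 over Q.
Gal(K/Q) = Z/2Z (cyclic of order 2)

x^2 - 1459 is irreducible over Q since 1459 is not a rational square. The splitting field Q(sqrt(1459)) has degree 2 over Q, and its unique nontrivial automorphism is sqrt(1459) ↦ -sqrt(1459). Hence Gal(Q(sqrt(1459))/Q) = Z/2Z.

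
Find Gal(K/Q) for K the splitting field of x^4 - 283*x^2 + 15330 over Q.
Gal(K/Q) = V_4 (Klein four-group, Z/2Z × Z/2Z)

f factors as (x^2 - 73)(x^2 - 210), so the splitting field is K = Q(sqrt(73), sqrt(210)). The elements 73, 210, 15330 are all non-squares in Q, so sqrt(73) and sqrt(210) generate independent quadratic extensions. Thus [K:Q] = 4 and Gal(K/Q) is generated by the two order-2 automorphisms sqrt(73) ↦ -sqrt(73) and sqrt(210) ↦ -sqrt(210), giving V_4.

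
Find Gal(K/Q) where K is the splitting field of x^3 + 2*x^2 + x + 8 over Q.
Gal(K/Q) = S_3 (symmetric group of order 6)

Compute the discriminant of x^3 + (2)*x^2 + (1)*x + (8): Δ = -1696. Since Δ is not a rational square, the Galois group is not contained in A_3; it must be the full S_3 (irreducibility of the cubic rules out anything smaller).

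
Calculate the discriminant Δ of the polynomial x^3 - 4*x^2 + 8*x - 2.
Δ = -492

For x^3 + a x^2 + b x + c the discriminant is Δ = 18 a b c - 4 a^3 c + a^2 b^2 - 4 b^3 - 27 c^2.
Plug a = -4, b = 8, c = -2:
  18*(-4)*(8)*(-2) - 4*(-4)^3*(-2) + (-4)^2*(8)^2 - 4*(8)^3 - 27*(-2)^2
  = 1152 + (-512) + 1024 + (-2048) + (-108)
  = -492.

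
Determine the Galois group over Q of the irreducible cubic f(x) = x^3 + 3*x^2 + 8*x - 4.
Gal(K/Q) = S_3 (symmetric group of order 6)

Compute the discriminant of x^3 + (3)*x^2 + (8)*x + (-4): Δ = -3200. Since Δ is not a rational square, the Galois group is not contained in A_3; it must be the full S_3 (irreducibility of the cubic rules out anything smaller).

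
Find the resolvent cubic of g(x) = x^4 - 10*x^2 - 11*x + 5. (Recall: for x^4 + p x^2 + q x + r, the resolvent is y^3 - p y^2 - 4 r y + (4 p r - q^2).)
h(y) = y^3 + 10*y^2 - 20*y - 321

Identify coefficients: p = -10, q = -11, r = 5.
Plug into h(y) = y^3 - p y^2 - 4 r y + (4 p r - q^2):
  h(y) = y^3 - (-10) y^2 - 4*(5) y + (4*(-10)*(5) - (-11)^2)
       = y^3 + (10) y^2 + (-20) y + (-321).
Simplifying: h(y) = y^3 + 10*y^2 - 20*y - 321.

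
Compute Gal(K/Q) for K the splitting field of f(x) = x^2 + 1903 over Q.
Gal(K/Q) = Z/2Z (cyclic of order 2)

x^2 + 1903 is irreducible over Q since -1903 is not a rational square. The splitting field Q(sqrt(-1903)) has degree 2 over Q, and its unique nontrivial automorphism is sqrt(-1903) ↦ -sqrt(-1903). Hence Gal(Q(sqrt(-1903))/Q) = Z/2Z.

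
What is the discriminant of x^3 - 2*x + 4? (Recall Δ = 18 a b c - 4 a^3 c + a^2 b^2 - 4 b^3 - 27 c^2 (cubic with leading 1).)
Δ = -400

For x^3 + a x^2 + b x + c the discriminant is Δ = 18 a b c - 4 a^3 c + a^2 b^2 - 4 b^3 - 27 c^2.
Plug a = 0, b = -2, c = 4:
  18*(0)*(-2)*(4) - 4*(0)^3*(4) + (0)^2*(-2)^2 - 4*(-2)^3 - 27*(4)^2
  = 0 + (0) + 0 + (32) + (-432)
  = -400.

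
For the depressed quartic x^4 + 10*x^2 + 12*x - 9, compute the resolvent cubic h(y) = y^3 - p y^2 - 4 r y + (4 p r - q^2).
h(y) = y^3 - 10*y^2 + 36*y - 504

Identify coefficients: p = 10, q = 12, r = -9.
Plug into h(y) = y^3 - p y^2 - 4 r y + (4 p r - q^2):
  h(y) = y^3 - (10) y^2 - 4*(-9) y + (4*(10)*(-9) - (12)^2)
       = y^3 + (-10) y^2 + (36) y + (-504).
Simplifying: h(y) = y^3 - 10*y^2 + 36*y - 504.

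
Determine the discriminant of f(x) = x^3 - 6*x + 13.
Δ = -3699

For a depressed cubic x^3 + p x + q the discriminant is Δ = -4 p^3 - 27 q^2 = -4*(-6)^3 - 27*(13)^2 = 864 - 4563 = -3699.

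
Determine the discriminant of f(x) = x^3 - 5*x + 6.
Δ = -472

For a depressed cubic x^3 + p x + q the discriminant is Δ = -4 p^3 - 27 q^2 = -4*(-5)^3 - 27*(6)^2 = 500 - 972 = -472.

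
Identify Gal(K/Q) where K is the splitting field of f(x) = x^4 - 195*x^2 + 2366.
Gal(K/Q) = V_4 (Klein four-group, Z/2Z × Z/2Z)

f factors as (x^2 - 182)(x^2 - 13), so the splitting field is K = Q(sqrt(182), sqrt(13)). The elements 182, 13, 2366 are all non-squares in Q, so sqrt(182) and sqrt(13) generate independent quadratic extensions. Thus [K:Q] = 4 and Gal(K/Q) is generated by the two order-2 automorphisms sqrt(182) ↦ -sqrt(182) and sqrt(13) ↦ -sqrt(13), giving V_4.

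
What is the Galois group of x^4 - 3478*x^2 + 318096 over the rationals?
Gal(K/Q) = Z/2Z (cyclic of order 2)

f factors as (x^2 - 3384)(x^2 - 94), so the splitting field is K = Q(sqrt(3384), sqrt(94)). The squarefree part of 3384 is 94 and the squarefree part of 94 is also 94, so sqrt(3384) and sqrt(94) are both rational multiples of sqrt(94). Hence Q(sqrt(3384)) = Q(sqrt(94)) = Q(sqrt(94)), and the splitting field collapses to a single degree-2 extension with Galois group Z/2Z.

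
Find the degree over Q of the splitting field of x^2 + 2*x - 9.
[K:Q] = 2

The discriminant of x^2 + (2)*x + (-9) is b^2 - 4c = 4 - (-36) = 40. Since 40 is not a perfect square in Q, the polynomial is irreducible over Q. Its two roots generate a degree-2 extension, so [K:Q] = 2.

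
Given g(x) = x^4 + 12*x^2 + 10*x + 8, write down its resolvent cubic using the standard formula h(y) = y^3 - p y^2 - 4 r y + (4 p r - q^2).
h(y) = y^3 - 12*y^2 - 32*y + 284

Identify coefficients: p = 12, q = 10, r = 8.
Plug into h(y) = y^3 - p y^2 - 4 r y + (4 p r - q^2):
  h(y) = y^3 - (12) y^2 - 4*(8) y + (4*(12)*(8) - (10)^2)
       = y^3 + (-12) y^2 + (-32) y + (284).
Simplifying: h(y) = y^3 - 12*y^2 - 32*y + 284.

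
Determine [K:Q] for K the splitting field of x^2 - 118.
[K:Q] = 2

The polynomial x^2 - 118 is irreducible over Q since 118 is not a perfect square. Its splitting field is Q(sqrt(118)), which has degree 2 over Q.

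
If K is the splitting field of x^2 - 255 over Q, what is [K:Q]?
[K:Q] = 2

The polynomial x^2 - 255 is irreducible over Q since 255 is not a perfect square. Its splitting field is Q(sqrt(255)), which has degree 2 over Q.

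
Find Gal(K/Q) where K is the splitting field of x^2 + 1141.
Gal(K/Q) = Z/2Z (cyclic of order 2)

x^2 + 1141 is irreducible over Q since -1141 is not a rational square. The splitting field Q(sqrt(-1141)) has degree 2 over Q, and its unique nontrivial automorphism is sqrt(-1141) ↦ -sqrt(-1141). Hence Gal(Q(sqrt(-1141))/Q) = Z/2Z.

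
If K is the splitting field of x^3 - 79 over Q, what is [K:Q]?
[K:Q] = 6

x^3 - 79 has one real root r = 79^(1/3) and two complex roots r*zeta_3, r*zeta_3^2 where zeta_3 = e^(2*pi*i/3). The splitting field is Q(r, zeta_3). [Q(r):Q] = 3 and [Q(zeta_3):Q] = 2 with gcd = 1, so [Q(r, zeta_3):Q] = 3 * 2 = 6.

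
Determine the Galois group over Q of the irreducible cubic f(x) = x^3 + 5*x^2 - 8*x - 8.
Gal(K/Q) = S_3 (symmetric group of order 6)

Compute the discriminant of x^3 + (5)*x^2 + (-8)*x + (-8): Δ = 11680. Since Δ is not a rational square, the Galois group is not contained in A_3; it must be the full S_3 (irreducibility of the cubic rules out anything smaller).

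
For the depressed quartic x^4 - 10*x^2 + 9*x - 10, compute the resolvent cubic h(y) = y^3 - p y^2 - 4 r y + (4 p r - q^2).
h(y) = y^3 + 10*y^2 + 40*y + 319

Identify coefficients: p = -10, q = 9, r = -10.
Plug into h(y) = y^3 - p y^2 - 4 r y + (4 p r - q^2):
  h(y) = y^3 - (-10) y^2 - 4*(-10) y + (4*(-10)*(-10) - (9)^2)
       = y^3 + (10) y^2 + (40) y + (319).
Simplifying: h(y) = y^3 + 10*y^2 + 40*y + 319.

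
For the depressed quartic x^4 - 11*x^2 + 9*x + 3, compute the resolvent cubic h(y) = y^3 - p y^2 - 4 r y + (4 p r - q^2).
h(y) = y^3 + 11*y^2 - 12*y - 213

Identify coefficients: p = -11, q = 9, r = 3.
Plug into h(y) = y^3 - p y^2 - 4 r y + (4 p r - q^2):
  h(y) = y^3 - (-11) y^2 - 4*(3) y + (4*(-11)*(3) - (9)^2)
       = y^3 + (11) y^2 + (-12) y + (-213).
Simplifying: h(y) = y^3 + 11*y^2 - 12*y - 213.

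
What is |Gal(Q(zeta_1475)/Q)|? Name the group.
|Gal(Q(zeta_1475)/Q)| = phi(1475) = 1160; group ≅ (Z/1475Z)^* ≅ Z/20Z × Z/58Z

The n-th cyclotomic polynomial Φ_1475(x) is the minimal polynomial of zeta_1475 over Q and has degree phi(1475) = 1160. So Q(zeta_1475) is a degree-1160 Galois extension with Galois group (Z/1475Z)^*. By CRT, (Z/1475Z)^* ≅ (Z/25Z)^* × (Z/59Z)^*. Each prime-power unit group is (Z/25Z)^* ≅ Z/20Z; (Z/59Z)^* ≅ Z/58Z. Hence Gal(Q(zeta_1475)/Q) ≅ Z/20Z × Z/58Z.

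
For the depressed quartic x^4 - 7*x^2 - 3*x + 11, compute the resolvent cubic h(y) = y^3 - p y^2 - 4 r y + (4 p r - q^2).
h(y) = y^3 + 7*y^2 - 44*y - 317

Identify coefficients: p = -7, q = -3, r = 11.
Plug into h(y) = y^3 - p y^2 - 4 r y + (4 p r - q^2):
  h(y) = y^3 - (-7) y^2 - 4*(11) y + (4*(-7)*(11) - (-3)^2)
       = y^3 + (7) y^2 + (-44) y + (-317).
Simplifying: h(y) = y^3 + 7*y^2 - 44*y - 317.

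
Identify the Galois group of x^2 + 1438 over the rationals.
Gal(K/Q) = Z/2Z (cyclic of order 2)

x^2 + 1438 is irreducible over Q since -1438 is not a rational square. The splitting field Q(sqrt(-1438)) has degree 2 over Q, and its unique nontrivial automorphism is sqrt(-1438) ↦ -sqrt(-1438). Hence Gal(Q(sqrt(-1438))/Q) = Z/2Z.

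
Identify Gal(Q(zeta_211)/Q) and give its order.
|Gal(Q(zeta_211)/Q)| = phi(211) = 210; group ≅ (Z/211Z)^* ≅ Z/210Z

The n-th cyclotomic polynomial Φ_211(x) is the minimal polynomial of zeta_211 over Q and has degree phi(211) = 210. So Q(zeta_211) is a degree-210 Galois extension with Galois group (Z/211Z)^*. (Z/211Z)^* is cyclic since 211 is an odd prime power (or 4). Hence Gal(Q(zeta_211)/Q) ≅ Z/210Z.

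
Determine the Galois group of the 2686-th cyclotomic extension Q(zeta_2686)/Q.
|Gal(Q(zeta_2686)/Q)| = phi(2686) = 1248; group ≅ (Z/2686Z)^* ≅ Z/16Z × Z/78Z

The n-th cyclotomic polynomial Φ_2686(x) is the minimal polynomial of zeta_2686 over Q and has degree phi(2686) = 1248. So Q(zeta_2686) is a degree-1248 Galois extension with Galois group (Z/2686Z)^*. By CRT, (Z/2686Z)^* ≅ (Z/2Z)^* × (Z/17Z)^* × (Z/79Z)^*. Each prime-power unit group is (Z/2Z)^* ≅ trivial group (order 1); (Z/17Z)^* ≅ Z/16Z; (Z/79Z)^* ≅ Z/78Z. Hence Gal(Q(zeta_2686)/Q) ≅ Z/16Z × Z/78Z.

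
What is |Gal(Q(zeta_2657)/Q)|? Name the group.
|Gal(Q(zeta_2657)/Q)| = phi(2657) = 2656; group ≅ (Z/2657Z)^* ≅ Z/2656Z

The n-th cyclotomic polynomial Φ_2657(x) is the minimal polynomial of zeta_2657 over Q and has degree phi(2657) = 2656. So Q(zeta_2657) is a degree-2656 Galois extension with Galois group (Z/2657Z)^*. (Z/2657Z)^* is cyclic since 2657 is an odd prime power (or 4). Hence Gal(Q(zeta_2657)/Q) ≅ Z/2656Z.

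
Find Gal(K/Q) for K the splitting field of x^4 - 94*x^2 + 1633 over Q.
Gal(K/Q) = V_4 (Klein four-group, Z/2Z × Z/2Z)

f factors as (x^2 - 71)(x^2 - 23), so the splitting field is K = Q(sqrt(71), sqrt(23)). The elements 71, 23, 1633 are all non-squares in Q, so sqrt(71) and sqrt(23) generate independent quadratic extensions. Thus [K:Q] = 4 and Gal(K/Q) is generated by the two order-2 automorphisms sqrt(71) ↦ -sqrt(71) and sqrt(23) ↦ -sqrt(23), giving V_4.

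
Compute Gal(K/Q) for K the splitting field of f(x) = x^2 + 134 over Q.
Gal(K/Q) = Z/2Z (cyclic of order 2)

x^2 + 134 is irreducible over Q since -134 is not a rational square. The splitting field Q(sqrt(-134)) has degree 2 over Q, and its unique nontrivial automorphism is sqrt(-134) ↦ -sqrt(-134). Hence Gal(Q(sqrt(-134))/Q) = Z/2Z.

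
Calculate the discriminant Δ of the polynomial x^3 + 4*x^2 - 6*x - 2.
Δ = 2708

For x^3 + a x^2 + b x + c the discriminant is Δ = 18 a b c - 4 a^3 c + a^2 b^2 - 4 b^3 - 27 c^2.
Plug a = 4, b = -6, c = -2:
  18*(4)*(-6)*(-2) - 4*(4)^3*(-2) + (4)^2*(-6)^2 - 4*(-6)^3 - 27*(-2)^2
  = 864 + (512) + 576 + (864) + (-108)
  = 2708.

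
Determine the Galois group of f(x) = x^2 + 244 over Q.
Gal(K/Q) = Z/2Z (cyclic of order 2)

x^2 + 244 is irreducible over Q since -244 is not a rational square. The splitting field Q(sqrt(-244)) has degree 2 over Q, and its unique nontrivial automorphism is sqrt(-244) ↦ -sqrt(-244). Hence Gal(Q(sqrt(-244))/Q) = Z/2Z.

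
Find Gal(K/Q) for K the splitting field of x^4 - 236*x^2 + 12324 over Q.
Gal(K/Q) = V_4 (Klein four-group, Z/2Z × Z/2Z)

f factors as (x^2 - 158)(x^2 - 78), so the splitting field is K = Q(sqrt(158), sqrt(78)). The elements 158, 78, 12324 are all non-squares in Q, so sqrt(158) and sqrt(78) generate independent quadratic extensions. Thus [K:Q] = 4 and Gal(K/Q) is generated by the two order-2 automorphisms sqrt(158) ↦ -sqrt(158) and sqrt(78) ↦ -sqrt(78), giving V_4.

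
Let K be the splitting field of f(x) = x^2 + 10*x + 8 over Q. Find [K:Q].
[K:Q] = 2

The discriminant of x^2 + (10)*x + (8) is b^2 - 4c = 100 - (32) = 68. Since 68 is not a perfect square in Q, the polynomial is irreducible over Q. Its two roots generate a degree-2 extension, so [K:Q] = 2.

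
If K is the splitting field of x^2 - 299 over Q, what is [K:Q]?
[K:Q] = 2

The polynomial x^2 - 299 is irreducible over Q since 299 is not a perfect square. Its splitting field is Q(sqrt(299)), which has degree 2 over Q.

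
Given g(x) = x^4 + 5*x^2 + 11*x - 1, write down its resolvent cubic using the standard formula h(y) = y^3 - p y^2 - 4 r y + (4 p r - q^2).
h(y) = y^3 - 5*y^2 + 4*y - 141

Identify coefficients: p = 5, q = 11, r = -1.
Plug into h(y) = y^3 - p y^2 - 4 r y + (4 p r - q^2):
  h(y) = y^3 - (5) y^2 - 4*(-1) y + (4*(5)*(-1) - (11)^2)
       = y^3 + (-5) y^2 + (4) y + (-141).
Simplifying: h(y) = y^3 - 5*y^2 + 4*y - 141.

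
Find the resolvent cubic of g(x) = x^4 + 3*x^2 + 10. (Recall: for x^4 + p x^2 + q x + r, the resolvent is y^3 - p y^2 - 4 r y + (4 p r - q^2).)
h(y) = y^3 - 3*y^2 - 40*y + 120

Identify coefficients: p = 3, q = 0, r = 10.
Plug into h(y) = y^3 - p y^2 - 4 r y + (4 p r - q^2):
  h(y) = y^3 - (3) y^2 - 4*(10) y + (4*(3)*(10) - (0)^2)
       = y^3 + (-3) y^2 + (-40) y + (120).
Simplifying: h(y) = y^3 - 3*y^2 - 40*y + 120.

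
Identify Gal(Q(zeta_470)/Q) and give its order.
|Gal(Q(zeta_470)/Q)| = phi(470) = 184; group ≅ (Z/470Z)^* ≅ Z/4Z × Z/46Z

The n-th cyclotomic polynomial Φ_470(x) is the minimal polynomial of zeta_470 over Q and has degree phi(470) = 184. So Q(zeta_470) is a degree-184 Galois extension with Galois group (Z/470Z)^*. By CRT, (Z/470Z)^* ≅ (Z/2Z)^* × (Z/5Z)^* × (Z/47Z)^*. Each prime-power unit group is (Z/2Z)^* ≅ trivial group (order 1); (Z/5Z)^* ≅ Z/4Z; (Z/47Z)^* ≅ Z/46Z. Hence Gal(Q(zeta_470)/Q) ≅ Z/4Z × Z/46Z.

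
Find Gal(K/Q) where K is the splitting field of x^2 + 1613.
Gal(K/Q) = Z/2Z (cyclic of order 2)

x^2 + 1613 is irreducible over Q since -1613 is not a rational square. The splitting field Q(sqrt(-1613)) has degree 2 over Q, and its unique nontrivial automorphism is sqrt(-1613) ↦ -sqrt(-1613). Hence Gal(Q(sqrt(-1613))/Q) = Z/2Z.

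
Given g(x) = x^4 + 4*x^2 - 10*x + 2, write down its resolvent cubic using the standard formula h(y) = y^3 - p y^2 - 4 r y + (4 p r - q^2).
h(y) = y^3 - 4*y^2 - 8*y - 68

Identify coefficients: p = 4, q = -10, r = 2.
Plug into h(y) = y^3 - p y^2 - 4 r y + (4 p r - q^2):
  h(y) = y^3 - (4) y^2 - 4*(2) y + (4*(4)*(2) - (-10)^2)
       = y^3 + (-4) y^2 + (-8) y + (-68).
Simplifying: h(y) = y^3 - 4*y^2 - 8*y - 68.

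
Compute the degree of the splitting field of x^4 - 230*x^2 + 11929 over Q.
[K:Q] = 4

f factors as (x^2 - 151)(x^2 - 79); the splitting field is K = Q(sqrt(151), sqrt(79)). Since 151, 79, and 11929 are all non-squares in Q, the three subfields Q(sqrt(151)), Q(sqrt(79)), Q(sqrt(11929)) are distinct degree-2 extensions, so [K:Q] = 4 (Klein four Galois group).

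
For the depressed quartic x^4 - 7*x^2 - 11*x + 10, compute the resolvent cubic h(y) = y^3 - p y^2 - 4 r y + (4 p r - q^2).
h(y) = y^3 + 7*y^2 - 40*y - 401

Identify coefficients: p = -7, q = -11, r = 10.
Plug into h(y) = y^3 - p y^2 - 4 r y + (4 p r - q^2):
  h(y) = y^3 - (-7) y^2 - 4*(10) y + (4*(-7)*(10) - (-11)^2)
       = y^3 + (7) y^2 + (-40) y + (-401).
Simplifying: h(y) = y^3 + 7*y^2 - 40*y - 401.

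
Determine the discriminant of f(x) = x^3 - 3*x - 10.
Δ = -2592

For a depressed cubic x^3 + p x + q the discriminant is Δ = -4 p^3 - 27 q^2 = -4*(-3)^3 - 27*(-10)^2 = 108 - 2700 = -2592.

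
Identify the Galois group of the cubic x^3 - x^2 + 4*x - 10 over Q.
Gal(K/Q) = S_3 (symmetric group of order 6)

Compute the discriminant of x^3 + (-1)*x^2 + (4)*x + (-10): Δ = -2260. Since Δ is not a rational square, the Galois group is not contained in A_3; it must be the full S_3 (irreducibility of the cubic rules out anything smaller).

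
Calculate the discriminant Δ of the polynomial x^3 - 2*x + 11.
Δ = -3235

For a depressed cubic x^3 + p x + q the discriminant is Δ = -4 p^3 - 27 q^2 = -4*(-2)^3 - 27*(11)^2 = 32 - 3267 = -3235.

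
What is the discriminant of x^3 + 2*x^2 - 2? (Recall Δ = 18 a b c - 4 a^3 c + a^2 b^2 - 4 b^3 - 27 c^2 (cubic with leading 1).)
Δ = -44

For x^3 + a x^2 + b x + c the discriminant is Δ = 18 a b c - 4 a^3 c + a^2 b^2 - 4 b^3 - 27 c^2.
Plug a = 2, b = 0, c = -2:
  18*(2)*(0)*(-2) - 4*(2)^3*(-2) + (2)^2*(0)^2 - 4*(0)^3 - 27*(-2)^2
  = 0 + (64) + 0 + (0) + (-108)
  = -44.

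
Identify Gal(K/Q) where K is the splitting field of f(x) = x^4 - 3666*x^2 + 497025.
Gal(K/Q) = Z/2Z (cyclic of order 2)

f factors as (x^2 - 3525)(x^2 - 141), so the splitting field is K = Q(sqrt(3525), sqrt(141)). The squarefree part of 3525 is 141 and the squarefree part of 141 is also 141, so sqrt(3525) and sqrt(141) are both rational multiples of sqrt(141). Hence Q(sqrt(3525)) = Q(sqrt(141)) = Q(sqrt(141)), and the splitting field collapses to a single degree-2 extension with Galois group Z/2Z.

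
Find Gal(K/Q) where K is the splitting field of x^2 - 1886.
Gal(K/Q) = Z/2Z (cyclic of order 2)

x^2 - 1886 is irreducible over Q since 1886 is not a rational square. The splitting field Q(sqrt(1886)) has degree 2 over Q, and its unique nontrivial automorphism is sqrt(1886) ↦ -sqrt(1886). Hence Gal(Q(sqrt(1886))/Q) = Z/2Z.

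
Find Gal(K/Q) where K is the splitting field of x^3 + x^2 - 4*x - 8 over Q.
Gal(K/Q) = S_3 (symmetric group of order 6)

Compute the discriminant of x^3 + (1)*x^2 + (-4)*x + (-8): Δ = -848. Since Δ is not a rational square, the Galois group is not contained in A_3; it must be the full S_3 (irreducibility of the cubic rules out anything smaller).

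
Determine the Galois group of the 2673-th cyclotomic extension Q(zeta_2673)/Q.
|Gal(Q(zeta_2673)/Q)| = phi(2673) = 1620; group ≅ (Z/2673Z)^* ≅ Z/10Z × Z/162Z

The n-th cyclotomic polynomial Φ_2673(x) is the minimal polynomial of zeta_2673 over Q and has degree phi(2673) = 1620. So Q(zeta_2673) is a degree-1620 Galois extension with Galois group (Z/2673Z)^*. By CRT, (Z/2673Z)^* ≅ (Z/243Z)^* × (Z/11Z)^*. Each prime-power unit group is (Z/243Z)^* ≅ Z/162Z; (Z/11Z)^* ≅ Z/10Z. Hence Gal(Q(zeta_2673)/Q) ≅ Z/10Z × Z/162Z.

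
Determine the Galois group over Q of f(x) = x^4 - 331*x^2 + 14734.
Gal(K/Q) = V_4 (Klein four-group, Z/2Z × Z/2Z)

f factors as (x^2 - 278)(x^2 - 53), so the splitting field is K = Q(sqrt(278), sqrt(53)). The elements 278, 53, 14734 are all non-squares in Q, so sqrt(278) and sqrt(53) generate independent quadratic extensions. Thus [K:Q] = 4 and Gal(K/Q) is generated by the two order-2 automorphisms sqrt(278) ↦ -sqrt(278) and sqrt(53) ↦ -sqrt(53), giving V_4.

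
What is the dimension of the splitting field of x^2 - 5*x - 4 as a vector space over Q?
[K:Q] = 2

The discriminant of x^2 + (-5)*x + (-4) is b^2 - 4c = 25 - (-16) = 41. Since 41 is not a perfect square in Q, the polynomial is irreducible over Q. Its two roots generate a degree-2 extension, so [K:Q] = 2.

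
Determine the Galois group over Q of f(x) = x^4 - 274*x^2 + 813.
Gal(K/Q) = V_4 (Klein four-group, Z/2Z × Z/2Z)

f factors as (x^2 - 271)(x^2 - 3), so the splitting field is K = Q(sqrt(271), sqrt(3)). The elements 271, 3, 813 are all non-squares in Q, so sqrt(271) and sqrt(3) generate independent quadratic extensions. Thus [K:Q] = 4 and Gal(K/Q) is generated by the two order-2 automorphisms sqrt(271) ↦ -sqrt(271) and sqrt(3) ↦ -sqrt(3), giving V_4.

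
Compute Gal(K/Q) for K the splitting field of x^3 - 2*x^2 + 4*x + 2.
Gal(K/Q) = S_3 (symmetric group of order 6)

Compute the discriminant of x^3 + (-2)*x^2 + (4)*x + (2): Δ = -524. Since Δ is not a rational square, the Galois group is not contained in A_3; it must be the full S_3 (irreducibility of the cubic rules out anything smaller).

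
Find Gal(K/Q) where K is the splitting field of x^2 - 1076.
Gal(K/Q) = Z/2Z (cyclic of order 2)

x^2 - 1076 is irreducible over Q since 1076 is not a rational square. The splitting field Q(sqrt(1076)) has degree 2 over Q, and its unique nontrivial automorphism is sqrt(1076) ↦ -sqrt(1076). Hence Gal(Q(sqrt(1076))/Q) = Z/2Z.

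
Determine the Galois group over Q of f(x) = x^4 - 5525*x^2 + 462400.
Gal(K/Q) = Z/2Z (cyclic of order 2)

f factors as (x^2 - 85)(x^2 - 5440), so the splitting field is K = Q(sqrt(85), sqrt(5440)). The squarefree part of 85 is 85 and the squarefree part of 5440 is also 85, so sqrt(85) and sqrt(5440) are both rational multiples of sqrt(85). Hence Q(sqrt(85)) = Q(sqrt(5440)) = Q(sqrt(85)), and the splitting field collapses to a single degree-2 extension with Galois group Z/2Z.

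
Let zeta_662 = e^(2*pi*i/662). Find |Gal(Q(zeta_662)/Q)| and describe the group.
|Gal(Q(zeta_662)/Q)| = phi(662) = 330; group ≅ (Z/662Z)^* ≅ Z/330Z

The n-th cyclotomic polynomial Φ_662(x) is the minimal polynomial of zeta_662 over Q and has degree phi(662) = 330. So Q(zeta_662) is a degree-330 Galois extension with Galois group (Z/662Z)^*. By CRT, (Z/662Z)^* ≅ (Z/2Z)^* × (Z/331Z)^*. Each prime-power unit group is (Z/2Z)^* ≅ trivial group (order 1); (Z/331Z)^* ≅ Z/330Z. Hence Gal(Q(zeta_662)/Q) ≅ Z/330Z.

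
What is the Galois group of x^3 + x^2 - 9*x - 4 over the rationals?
Gal(K/Q) = S_3 (symmetric group of order 6)

Compute the discriminant of x^3 + (1)*x^2 + (-9)*x + (-4): Δ = 3229. Since Δ is not a rational square, the Galois group is not contained in A_3; it must be the full S_3 (irreducibility of the cubic rules out anything smaller).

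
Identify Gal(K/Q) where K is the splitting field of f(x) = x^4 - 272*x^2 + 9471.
Gal(K/Q) = V_4 (Klein four-group, Z/2Z × Z/2Z)

f factors as (x^2 - 41)(x^2 - 231), so the splitting field is K = Q(sqrt(41), sqrt(231)). The elements 41, 231, 9471 are all non-squares in Q, so sqrt(41) and sqrt(231) generate independent quadratic extensions. Thus [K:Q] = 4 and Gal(K/Q) is generated by the two order-2 automorphisms sqrt(41) ↦ -sqrt(41) and sqrt(231) ↦ -sqrt(231), giving V_4.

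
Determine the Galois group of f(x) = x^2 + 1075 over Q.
Gal(K/Q) = Z/2Z (cyclic of order 2)

x^2 + 1075 is irreducible over Q since -1075 is not a rational square. The splitting field Q(sqrt(-1075)) has degree 2 over Q, and its unique nontrivial automorphism is sqrt(-1075) ↦ -sqrt(-1075). Hence Gal(Q(sqrt(-1075))/Q) = Z/2Z.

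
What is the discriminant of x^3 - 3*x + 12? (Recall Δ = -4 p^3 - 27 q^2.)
Δ = -3780

For a depressed cubic x^3 + p x + q the discriminant is Δ = -4 p^3 - 27 q^2 = -4*(-3)^3 - 27*(12)^2 = 108 - 3888 = -3780.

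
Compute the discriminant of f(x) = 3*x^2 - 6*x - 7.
Δ = 120

For a quadratic a x^2 + b x + c the discriminant is Δ = b^2 - 4ac = (-6)^2 - 4*(3)*(-7) = 36 - (-84) = 120.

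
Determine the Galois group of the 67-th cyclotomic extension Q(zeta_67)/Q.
|Gal(Q(zeta_67)/Q)| = phi(67) = 66; group ≅ (Z/67Z)^* ≅ Z/66Z

The n-th cyclotomic polynomial Φ_67(x) is the minimal polynomial of zeta_67 over Q and has degree phi(67) = 66. So Q(zeta_67) is a degree-66 Galois extension with Galois group (Z/67Z)^*. (Z/67Z)^* is cyclic since 67 is an odd prime power (or 4). Hence Gal(Q(zeta_67)/Q) ≅ Z/66Z.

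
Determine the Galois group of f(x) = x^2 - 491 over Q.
Gal(K/Q) = Z/2Z (cyclic of order 2)

x^2 - 491 is irreducible over Q since 491 is not a rational square. The splitting field Q(sqrt(491)) has degree 2 over Q, and its unique nontrivial automorphism is sqrt(491) ↦ -sqrt(491). Hence Gal(Q(sqrt(491))/Q) = Z/2Z.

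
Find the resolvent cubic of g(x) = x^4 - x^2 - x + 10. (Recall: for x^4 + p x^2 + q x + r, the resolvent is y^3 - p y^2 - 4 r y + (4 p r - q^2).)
h(y) = y^3 + y^2 - 40*y - 41

Identify coefficients: p = -1, q = -1, r = 10.
Plug into h(y) = y^3 - p y^2 - 4 r y + (4 p r - q^2):
  h(y) = y^3 - (-1) y^2 - 4*(10) y + (4*(-1)*(10) - (-1)^2)
       = y^3 + (1) y^2 + (-40) y + (-41).
Simplifying: h(y) = y^3 + y^2 - 40*y - 41.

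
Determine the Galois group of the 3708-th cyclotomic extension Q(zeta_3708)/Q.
|Gal(Q(zeta_3708)/Q)| = phi(3708) = 1224; group ≅ (Z/3708Z)^* ≅ Z/2Z × Z/6Z × Z/102Z

The n-th cyclotomic polynomial Φ_3708(x) is the minimal polynomial of zeta_3708 over Q and has degree phi(3708) = 1224. So Q(zeta_3708) is a degree-1224 Galois extension with Galois group (Z/3708Z)^*. By CRT, (Z/3708Z)^* ≅ (Z/4Z)^* × (Z/9Z)^* × (Z/103Z)^*. Each prime-power unit group is (Z/4Z)^* ≅ Z/2Z; (Z/9Z)^* ≅ Z/6Z; (Z/103Z)^* ≅ Z/102Z. Hence Gal(Q(zeta_3708)/Q) ≅ Z/2Z × Z/6Z × Z/102Z.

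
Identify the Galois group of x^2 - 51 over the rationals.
Gal(K/Q) = Z/2Z (cyclic of order 2)

x^2 - 51 is irreducible over Q since 51 is not a rational square. The splitting field Q(sqrt(51)) has degree 2 over Q, and its unique nontrivial automorphism is sqrt(51) ↦ -sqrt(51). Hence Gal(Q(sqrt(51))/Q) = Z/2Z.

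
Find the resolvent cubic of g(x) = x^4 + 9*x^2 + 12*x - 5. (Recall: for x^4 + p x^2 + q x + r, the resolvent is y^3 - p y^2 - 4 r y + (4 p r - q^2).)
h(y) = y^3 - 9*y^2 + 20*y - 324

Identify coefficients: p = 9, q = 12, r = -5.
Plug into h(y) = y^3 - p y^2 - 4 r y + (4 p r - q^2):
  h(y) = y^3 - (9) y^2 - 4*(-5) y + (4*(9)*(-5) - (12)^2)
       = y^3 + (-9) y^2 + (20) y + (-324).
Simplifying: h(y) = y^3 - 9*y^2 + 20*y - 324.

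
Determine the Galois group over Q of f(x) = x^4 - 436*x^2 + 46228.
Gal(K/Q) = V_4 (Klein four-group, Z/2Z × Z/2Z)

f factors as (x^2 - 254)(x^2 - 182), so the splitting field is K = Q(sqrt(254), sqrt(182)). The elements 254, 182, 46228 are all non-squares in Q, so sqrt(254) and sqrt(182) generate independent quadratic extensions. Thus [K:Q] = 4 and Gal(K/Q) is generated by the two order-2 automorphisms sqrt(254) ↦ -sqrt(254) and sqrt(182) ↦ -sqrt(182), giving V_4.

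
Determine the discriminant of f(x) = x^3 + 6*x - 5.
Δ = -1539

For a depressed cubic x^3 + p x + q the discriminant is Δ = -4 p^3 - 27 q^2 = -4*(6)^3 - 27*(-5)^2 = -864 - 675 = -1539.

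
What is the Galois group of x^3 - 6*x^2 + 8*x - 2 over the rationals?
Gal(K/Q) = S_3 (symmetric group of order 6)

Compute the discriminant of x^3 + (-6)*x^2 + (8)*x + (-2): Δ = 148. Since Δ is not a rational square, the Galois group is not contained in A_3; it must be the full S_3 (irreducibility of the cubic rules out anything smaller).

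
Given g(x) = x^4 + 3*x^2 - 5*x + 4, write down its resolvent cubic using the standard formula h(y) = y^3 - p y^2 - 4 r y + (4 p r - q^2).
h(y) = y^3 - 3*y^2 - 16*y + 23

Identify coefficients: p = 3, q = -5, r = 4.
Plug into h(y) = y^3 - p y^2 - 4 r y + (4 p r - q^2):
  h(y) = y^3 - (3) y^2 - 4*(4) y + (4*(3)*(4) - (-5)^2)
       = y^3 + (-3) y^2 + (-16) y + (23).
Simplifying: h(y) = y^3 - 3*y^2 - 16*y + 23.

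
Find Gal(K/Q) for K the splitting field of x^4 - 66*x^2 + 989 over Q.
Gal(K/Q) = V_4 (Klein four-group, Z/2Z × Z/2Z)

f factors as (x^2 - 43)(x^2 - 23), so the splitting field is K = Q(sqrt(43), sqrt(23)). The elements 43, 23, 989 are all non-squares in Q, so sqrt(43) and sqrt(23) generate independent quadratic extensions. Thus [K:Q] = 4 and Gal(K/Q) is generated by the two order-2 automorphisms sqrt(43) ↦ -sqrt(43) and sqrt(23) ↦ -sqrt(23), giving V_4.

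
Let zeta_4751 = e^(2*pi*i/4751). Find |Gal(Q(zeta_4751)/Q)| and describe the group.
|Gal(Q(zeta_4751)/Q)| = phi(4751) = 4750; group ≅ (Z/4751Z)^* ≅ Z/4750Z

The n-th cyclotomic polynomial Φ_4751(x) is the minimal polynomial of zeta_4751 over Q and has degree phi(4751) = 4750. So Q(zeta_4751) is a degree-4750 Galois extension with Galois group (Z/4751Z)^*. (Z/4751Z)^* is cyclic since 4751 is an odd prime power (or 4). Hence Gal(Q(zeta_4751)/Q) ≅ Z/4750Z.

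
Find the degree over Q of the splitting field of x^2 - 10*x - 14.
[K:Q] = 2

The discriminant of x^2 + (-10)*x + (-14) is b^2 - 4c = 100 - (-56) = 156. Since 156 is not a perfect square in Q, the polynomial is irreducible over Q. Its two roots generate a degree-2 extension, so [K:Q] = 2.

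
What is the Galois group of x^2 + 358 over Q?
Gal(K/Q) = Z/2Z (cyclic of order 2)

x^2 + 358 is irreducible over Q since -358 is not a rational square. The splitting field Q(sqrt(-358)) has degree 2 over Q, and its unique nontrivial automorphism is sqrt(-358) ↦ -sqrt(-358). Hence Gal(Q(sqrt(-358))/Q) = Z/2Z.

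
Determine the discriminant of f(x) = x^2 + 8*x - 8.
Δ = 96

For a quadratic a x^2 + b x + c the discriminant is Δ = b^2 - 4ac = (8)^2 - 4*(1)*(-8) = 64 - (-32) = 96.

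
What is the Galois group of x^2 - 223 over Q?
Gal(K/Q) = Z/2Z (cyclic of order 2)

x^2 - 223 is irreducible over Q since 223 is not a rational square. The splitting field Q(sqrt(223)) has degree 2 over Q, and its unique nontrivial automorphism is sqrt(223) ↦ -sqrt(223). Hence Gal(Q(sqrt(223))/Q) = Z/2Z.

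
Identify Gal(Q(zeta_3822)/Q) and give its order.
|Gal(Q(zeta_3822)/Q)| = phi(3822) = 1008; group ≅ (Z/3822Z)^* ≅ Z/2Z × Z/12Z × Z/42Z

The n-th cyclotomic polynomial Φ_3822(x) is the minimal polynomial of zeta_3822 over Q and has degree phi(3822) = 1008. So Q(zeta_3822) is a degree-1008 Galois extension with Galois group (Z/3822Z)^*. By CRT, (Z/3822Z)^* ≅ (Z/2Z)^* × (Z/3Z)^* × (Z/49Z)^* × (Z/13Z)^*. Each prime-power unit group is (Z/2Z)^* ≅ trivial group (order 1); (Z/3Z)^* ≅ Z/2Z; (Z/49Z)^* ≅ Z/42Z; (Z/13Z)^* ≅ Z/12Z. Hence Gal(Q(zeta_3822)/Q) ≅ Z/2Z × Z/12Z × Z/42Z.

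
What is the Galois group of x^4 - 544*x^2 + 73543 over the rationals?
Gal(K/Q) = V_4 (Klein four-group, Z/2Z × Z/2Z)

f factors as (x^2 - 293)(x^2 - 251), so the splitting field is K = Q(sqrt(293), sqrt(251)). The elements 293, 251, 73543 are all non-squares in Q, so sqrt(293) and sqrt(251) generate independent quadratic extensions. Thus [K:Q] = 4 and Gal(K/Q) is generated by the two order-2 automorphisms sqrt(293) ↦ -sqrt(293) and sqrt(251) ↦ -sqrt(251), giving V_4.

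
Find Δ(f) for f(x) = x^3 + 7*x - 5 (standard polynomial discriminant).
Δ = -2047

For a depressed cubic x^3 + p x + q the discriminant is Δ = -4 p^3 - 27 q^2 = -4*(7)^3 - 27*(-5)^2 = -1372 - 675 = -2047.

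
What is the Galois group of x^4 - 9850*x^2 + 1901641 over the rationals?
Gal(K/Q) = Z/2Z (cyclic of order 2)

f factors as (x^2 - 197)(x^2 - 9653), so the splitting field is K = Q(sqrt(197), sqrt(9653)). The squarefree part of 197 is 197 and the squarefree part of 9653 is also 197, so sqrt(197) and sqrt(9653) are both rational multiples of sqrt(197). Hence Q(sqrt(197)) = Q(sqrt(9653)) = Q(sqrt(197)), and the splitting field collapses to a single degree-2 extension with Galois group Z/2Z.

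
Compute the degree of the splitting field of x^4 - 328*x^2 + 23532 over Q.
[K:Q] = 4

f factors as (x^2 - 106)(x^2 - 222); the splitting field is K = Q(sqrt(106), sqrt(222)). Since 106, 222, and 23532 are all non-squares in Q, the three subfields Q(sqrt(106)), Q(sqrt(222)), Q(sqrt(23532)) are distinct degree-2 extensions, so [K:Q] = 4 (Klein four Galois group).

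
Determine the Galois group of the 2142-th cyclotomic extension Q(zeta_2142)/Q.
|Gal(Q(zeta_2142)/Q)| = phi(2142) = 576; group ≅ (Z/2142Z)^* ≅ Z/6Z × Z/6Z × Z/16Z

The n-th cyclotomic polynomial Φ_2142(x) is the minimal polynomial of zeta_2142 over Q and has degree phi(2142) = 576. So Q(zeta_2142) is a degree-576 Galois extension with Galois group (Z/2142Z)^*. By CRT, (Z/2142Z)^* ≅ (Z/2Z)^* × (Z/9Z)^* × (Z/7Z)^* × (Z/17Z)^*. Each prime-power unit group is (Z/2Z)^* ≅ trivial group (order 1); (Z/9Z)^* ≅ Z/6Z; (Z/7Z)^* ≅ Z/6Z; (Z/17Z)^* ≅ Z/16Z. Hence Gal(Q(zeta_2142)/Q) ≅ Z/6Z × Z/6Z × Z/16Z.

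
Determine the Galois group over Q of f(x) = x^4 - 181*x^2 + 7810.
Gal(K/Q) = V_4 (Klein four-group, Z/2Z × Z/2Z)

f factors as (x^2 - 71)(x^2 - 110), so the splitting field is K = Q(sqrt(71), sqrt(110)). The elements 71, 110, 7810 are all non-squares in Q, so sqrt(71) and sqrt(110) generate independent quadratic extensions. Thus [K:Q] = 4 and Gal(K/Q) is generated by the two order-2 automorphisms sqrt(71) ↦ -sqrt(71) and sqrt(110) ↦ -sqrt(110), giving V_4.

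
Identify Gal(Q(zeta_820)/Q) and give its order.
|Gal(Q(zeta_820)/Q)| = phi(820) = 320; group ≅ (Z/820Z)^* ≅ Z/2Z × Z/4Z × Z/40Z

The n-th cyclotomic polynomial Φ_820(x) is the minimal polynomial of zeta_820 over Q and has degree phi(820) = 320. So Q(zeta_820) is a degree-320 Galois extension with Galois group (Z/820Z)^*. By CRT, (Z/820Z)^* ≅ (Z/4Z)^* × (Z/5Z)^* × (Z/41Z)^*. Each prime-power unit group is (Z/4Z)^* ≅ Z/2Z; (Z/5Z)^* ≅ Z/4Z; (Z/41Z)^* ≅ Z/40Z. Hence Gal(Q(zeta_820)/Q) ≅ Z/2Z × Z/4Z × Z/40Z.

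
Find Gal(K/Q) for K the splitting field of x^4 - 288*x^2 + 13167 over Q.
Gal(K/Q) = V_4 (Klein four-group, Z/2Z × Z/2Z)

f factors as (x^2 - 57)(x^2 - 231), so the splitting field is K = Q(sqrt(57), sqrt(231)). The elements 57, 231, 13167 are all non-squares in Q, so sqrt(57) and sqrt(231) generate independent quadratic extensions. Thus [K:Q] = 4 and Gal(K/Q) is generated by the two order-2 automorphisms sqrt(57) ↦ -sqrt(57) and sqrt(231) ↦ -sqrt(231), giving V_4.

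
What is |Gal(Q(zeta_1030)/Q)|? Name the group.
|Gal(Q(zeta_1030)/Q)| = phi(1030) = 408; group ≅ (Z/1030Z)^* ≅ Z/4Z × Z/102Z

The n-th cyclotomic polynomial Φ_1030(x) is the minimal polynomial of zeta_1030 over Q and has degree phi(1030) = 408. So Q(zeta_1030) is a degree-408 Galois extension with Galois group (Z/1030Z)^*. By CRT, (Z/1030Z)^* ≅ (Z/2Z)^* × (Z/5Z)^* × (Z/103Z)^*. Each prime-power unit group is (Z/2Z)^* ≅ trivial group (order 1); (Z/5Z)^* ≅ Z/4Z; (Z/103Z)^* ≅ Z/102Z. Hence Gal(Q(zeta_1030)/Q) ≅ Z/4Z × Z/102Z.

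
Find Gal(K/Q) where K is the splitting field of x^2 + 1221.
Gal(K/Q) = Z/2Z (cyclic of order 2)

x^2 + 1221 is irreducible over Q since -1221 is not a rational square. The splitting field Q(sqrt(-1221)) has degree 2 over Q, and its unique nontrivial automorphism is sqrt(-1221) ↦ -sqrt(-1221). Hence Gal(Q(sqrt(-1221))/Q) = Z/2Z.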